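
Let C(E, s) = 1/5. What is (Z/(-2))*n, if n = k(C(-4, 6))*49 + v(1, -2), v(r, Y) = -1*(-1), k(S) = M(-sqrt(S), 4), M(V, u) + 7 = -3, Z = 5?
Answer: 2445/2 ≈ 1222.5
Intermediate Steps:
C(E, s) = 1/5
M(V, u) = -10 (M(V, u) = -7 - 3 = -10)
k(S) = -10
v(r, Y) = 1
n = -489 (n = -10*49 + 1 = -490 + 1 = -489)
(Z/(-2))*n = (5/(-2))*(-489) = (5*(-1/2))*(-489) = -5/2*(-489) = 2445/2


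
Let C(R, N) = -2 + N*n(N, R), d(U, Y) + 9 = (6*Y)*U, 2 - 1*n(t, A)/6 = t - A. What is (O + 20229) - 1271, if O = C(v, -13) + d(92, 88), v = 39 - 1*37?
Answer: 66197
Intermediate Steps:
n(t, A) = 12 - 6*t + 6*A (n(t, A) = 12 - 6*(t - A) = 12 + (-6*t + 6*A) = 12 - 6*t + 6*A)
d(U, Y) = -9 + 6*U*Y (d(U, Y) = -9 + (6*Y)*U = -9 + 6*U*Y)
v = 2 (v = 39 - 37 = 2)
C(R, N) = -2 + N*(12 - 6*N + 6*R)
O = 47239 (O = (-2 + 6*(-13)*(2 + 2 - 1*(-13))) + (-9 + 6*92*88) = (-2 + 6*(-13)*(2 + 2 + 13)) + (-9 + 48576) = (-2 + 6*(-13)*17) + 48567 = (-2 - 1326) + 48567 = -1328 + 48567 = 47239)
(O + 20229) - 1271 = (47239 + 20229) - 1271 = 67468 - 1271 = 66197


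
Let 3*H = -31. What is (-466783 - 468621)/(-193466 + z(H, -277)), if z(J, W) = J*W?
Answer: 2806212/571811 ≈ 4.9076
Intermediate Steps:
H = -31/3 (H = (⅓)*(-31) = -31/3 ≈ -10.333)
(-466783 - 468621)/(-193466 + z(H, -277)) = (-466783 - 468621)/(-193466 - 31/3*(-277)) = -935404/(-193466 + 8587/3) = -935404/(-571811/3) = -935404*(-3/571811) = 2806212/571811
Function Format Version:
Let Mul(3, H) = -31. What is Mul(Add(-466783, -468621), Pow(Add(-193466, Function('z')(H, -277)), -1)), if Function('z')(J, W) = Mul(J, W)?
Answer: Rational(2806212, 571811) ≈ 4.9076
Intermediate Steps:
H = Rational(-31, 3) (H = Mul(Rational(1, 3), -31) = Rational(-31, 3) ≈ -10.333)
Mul(Add(-466783, -468621), Pow(Add(-193466, Function('z')(H, -277)), -1)) = Mul(Add(-466783, -468621), Pow(Add(-193466, Mul(Rational(-31, 3), -277)), -1)) = Mul(-935404, Pow(Add(-193466, Rational(8587, 3)), -1)) = Mul(-935404, Pow(Rational(-571811, 3), -1)) = Mul(-935404, Rational(-3, 571811)) = Rational(2806212, 571811)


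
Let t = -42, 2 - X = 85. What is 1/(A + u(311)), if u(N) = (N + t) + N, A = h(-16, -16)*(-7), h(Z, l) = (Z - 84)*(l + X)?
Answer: -1/68720 ≈ -1.4552e-5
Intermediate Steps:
X = -83 (X = 2 - 1*85 = 2 - 85 = -83)
h(Z, l) = (-84 + Z)*(-83 + l) (h(Z, l) = (Z - 84)*(l - 83) = (-84 + Z)*(-83 + l))
A = -69300 (A = (6972 - 84*(-16) - 83*(-16) - 16*(-16))*(-7) = (6972 + 1344 + 1328 + 256)*(-7) = 9900*(-7) = -69300)
u(N) = -42 + 2*N (u(N) = (N - 42) + N = (-42 + N) + N = -42 + 2*N)
1/(A + u(311)) = 1/(-69300 + (-42 + 2*311)) = 1/(-69300 + (-42 + 622)) = 1/(-69300 + 580) = 1/(-68720) = -1/68720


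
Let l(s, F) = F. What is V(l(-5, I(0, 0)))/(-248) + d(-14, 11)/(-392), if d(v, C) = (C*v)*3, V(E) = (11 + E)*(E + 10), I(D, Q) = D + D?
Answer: 319/434 ≈ 0.73502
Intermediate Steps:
I(D, Q) = 2*D
V(E) = (10 + E)*(11 + E) (V(E) = (11 + E)*(10 + E) = (10 + E)*(11 + E))
d(v, C) = 3*C*v
V(l(-5, I(0, 0)))/(-248) + d(-14, 11)/(-392) = (110 + (2*0)**2 + 21*(2*0))/(-248) + (3*11*(-14))/(-392) = (110 + 0**2 + 21*0)*(-1/248) - 462*(-1/392) = (110 + 0 + 0)*(-1/248) + 33/28 = 110*(-1/248) + 33/28 = -55/124 + 33/28 = 319/434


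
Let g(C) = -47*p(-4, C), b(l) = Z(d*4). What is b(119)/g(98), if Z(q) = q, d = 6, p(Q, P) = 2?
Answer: -12/47 ≈ -0.25532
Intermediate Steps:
b(l) = 24 (b(l) = 6*4 = 24)
g(C) = -94 (g(C) = -47*2 = -94)
b(119)/g(98) = 24/(-94) = 24*(-1/94) = -12/47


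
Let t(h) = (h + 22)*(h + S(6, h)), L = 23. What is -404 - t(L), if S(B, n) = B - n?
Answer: -674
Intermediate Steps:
t(h) = 132 + 6*h (t(h) = (h + 22)*(h + (6 - h)) = (22 + h)*6 = 132 + 6*h)
-404 - t(L) = -404 - (132 + 6*23) = -404 - (132 + 138) = -404 - 1*270 = -404 - 270 = -674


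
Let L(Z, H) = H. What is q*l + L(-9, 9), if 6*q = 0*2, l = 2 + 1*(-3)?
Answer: 9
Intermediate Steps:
l = -1 (l = 2 - 3 = -1)
q = 0 (q = (0*2)/6 = (⅙)*0 = 0)
q*l + L(-9, 9) = 0*(-1) + 9 = 0 + 9 = 9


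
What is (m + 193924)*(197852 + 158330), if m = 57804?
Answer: 89660982496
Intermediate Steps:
(m + 193924)*(197852 + 158330) = (57804 + 193924)*(197852 + 158330) = 251728*356182 = 89660982496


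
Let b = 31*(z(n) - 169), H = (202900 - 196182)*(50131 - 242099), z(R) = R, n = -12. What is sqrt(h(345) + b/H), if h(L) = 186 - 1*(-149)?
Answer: sqrt(8705676366386535291)/161205128 ≈ 18.303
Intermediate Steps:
h(L) = 335 (h(L) = 186 + 149 = 335)
H = -1289641024 (H = 6718*(-191968) = -1289641024)
b = -5611 (b = 31*(-12 - 169) = 31*(-181) = -5611)
sqrt(h(345) + b/H) = sqrt(335 - 5611/(-1289641024)) = sqrt(335 - 5611*(-1/1289641024)) = sqrt(335 + 5611/1289641024) = sqrt(432029748651/1289641024) = sqrt(8705676366386535291)/161205128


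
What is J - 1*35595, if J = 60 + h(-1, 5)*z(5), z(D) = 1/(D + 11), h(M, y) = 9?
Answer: -568551/16 ≈ -35534.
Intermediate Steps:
z(D) = 1/(11 + D)
J = 969/16 (J = 60 + 9/(11 + 5) = 60 + 9/16 = 969/16 ≈ 60.563)
J - 1*35595 = 969/16 - 1*35595 = 969/16 - 35595 = -568551/16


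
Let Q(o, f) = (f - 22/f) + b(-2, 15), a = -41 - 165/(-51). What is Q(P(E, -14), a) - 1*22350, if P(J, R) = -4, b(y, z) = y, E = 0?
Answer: -122177767/5457 ≈ -22389.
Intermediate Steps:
a = -642/17 (a = -41 - 165*(-1)/51 = -41 - 1*(-55/17) = -41 + 55/17 = -642/17 ≈ -37.765)
Q(o, f) = -2 + f - 22/f (Q(o, f) = (f - 22/f) - 2 = -2 + f - 22/f)
Q(P(E, -14), a) - 1*22350 = (-2 - 642/17 - 22/(-642/17)) - 1*22350 = (-2 - 642/17 - 22*(-17/642)) - 22350 = (-2 - 642/17 + 187/321) - 22350 = -213817/5457 - 22350 = -122177767/5457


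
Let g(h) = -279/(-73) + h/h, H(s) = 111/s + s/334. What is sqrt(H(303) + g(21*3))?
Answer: sqrt(36964638825222)/2462582 ≈ 2.4689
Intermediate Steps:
H(s) = 111/s + s/334 (H(s) = 111/s + s*(1/334) = 111/s + s/334)
g(h) = 352/73 (g(h) = -279*(-1/73) + 1 = 279/73 + 1 = 352/73)
sqrt(H(303) + g(21*3)) = sqrt((111/303 + (1/334)*303) + 352/73) = sqrt((111*(1/303) + 303/334) + 352/73) = sqrt((37/101 + 303/334) + 352/73) = sqrt(42961/33734 + 352/73) = sqrt(15010521/2462582) = sqrt(36964638825222)/2462582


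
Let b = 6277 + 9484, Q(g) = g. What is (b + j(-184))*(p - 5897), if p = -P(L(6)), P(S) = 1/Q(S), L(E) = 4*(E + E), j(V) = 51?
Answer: -1118924321/12 ≈ -9.3244e+7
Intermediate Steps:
b = 15761
L(E) = 8*E (L(E) = 4*(2*E) = 8*E)
P(S) = 1/S
p = -1/48 (p = -1/(8*6) = -1/48 ≈ -0.020833)
(b + j(-184))*(p - 5897) = (15761 + 51)*(-1/48 - 5897) = 15812*(-283057/48) = -1118924321/12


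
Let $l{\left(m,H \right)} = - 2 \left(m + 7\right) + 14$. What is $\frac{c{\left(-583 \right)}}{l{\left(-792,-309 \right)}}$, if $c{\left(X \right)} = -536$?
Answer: $- \frac{67}{198} \approx -0.33838$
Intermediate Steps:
$l{\left(m,H \right)} = - 2 m$ ($l{\left(m,H \right)} = - 2 \left(7 + m\right) + 14 = \left(-14 - 2 m\right) + 14 = - 2 m$)
$\frac{c{\left(-583 \right)}}{l{\left(-792,-309 \right)}} = - \frac{536}{\left(-2\right) \left(-792\right)} = - \frac{536}{1584} = \left(-536\right) \frac{1}{1584} = - \frac{67}{198}$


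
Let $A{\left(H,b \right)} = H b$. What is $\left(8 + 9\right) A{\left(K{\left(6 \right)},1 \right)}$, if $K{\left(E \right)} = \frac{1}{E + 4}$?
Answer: $\frac{17}{10} \approx 1.7$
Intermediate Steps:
$K{\left(E \right)} = \frac{1}{4 + E}$
$\left(8 + 9\right) A{\left(K{\left(6 \right)},1 \right)} = \left(8 + 9\right) \frac{1}{4 + 6} \cdot 1 = 17 \cdot \frac{1}{10} \cdot 1 = 17 \cdot \frac{1}{10} = \frac{17}{10}$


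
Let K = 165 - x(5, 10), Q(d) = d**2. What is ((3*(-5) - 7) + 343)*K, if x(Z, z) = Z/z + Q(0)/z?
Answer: 105609/2 ≈ 52805.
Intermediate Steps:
x(Z, z) = Z/z (x(Z, z) = Z/z + 0**2/z = Z/z + 0/z = Z/z + 0 = Z/z)
K = 329/2 (K = 165 - 5/10 = 165 - 1*1/2 = 165 - 1/2 = 329/2 ≈ 164.50)
((3*(-5) - 7) + 343)*K = ((3*(-5) - 7) + 343)*(329/2) = ((-15 - 7) + 343)*(329/2) = (-22 + 343)*(329/2) = 321*(329/2) = 105609/2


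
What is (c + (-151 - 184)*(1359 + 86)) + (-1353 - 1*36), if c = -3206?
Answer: -488670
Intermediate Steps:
(c + (-151 - 184)*(1359 + 86)) + (-1353 - 1*36) = (-3206 + (-151 - 184)*(1359 + 86)) + (-1353 - 1*36) = (-3206 - 335*1445) + (-1353 - 36) = (-3206 - 484075) - 1389 = -487281 - 1389 = -488670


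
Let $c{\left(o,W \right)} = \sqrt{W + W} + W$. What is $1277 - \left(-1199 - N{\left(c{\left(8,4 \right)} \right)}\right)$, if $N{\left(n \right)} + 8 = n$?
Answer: $2472 + 2 \sqrt{2} \approx 2474.8$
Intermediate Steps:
$c{\left(o,W \right)} = W + \sqrt{2} \sqrt{W}$ ($c{\left(o,W \right)} = \sqrt{2 W} + W = \sqrt{2} \sqrt{W} + W = W + \sqrt{2} \sqrt{W}$)
$N{\left(n \right)} = -8 + n$
$1277 - \left(-1199 - N{\left(c{\left(8,4 \right)} \right)}\right) = 1277 - \left(-1199 - \left(-8 + \left(4 + \sqrt{2} \sqrt{4}\right)\right)\right) = 1277 - \left(-1199 - \left(-8 + \left(4 + \sqrt{2} \cdot 2\right)\right)\right) = 1277 - \left(-1199 - \left(-8 + \left(4 + 2 \sqrt{2}\right)\right)\right) = 1277 - \left(-1199 - \left(-4 + 2 \sqrt{2}\right)\right) = 1277 - \left(-1199 + \left(4 - 2 \sqrt{2}\right)\right) = 1277 - \left(-1195 - 2 \sqrt{2}\right) = 1277 + \left(1195 + 2 \sqrt{2}\right) = 2472 + 2 \sqrt{2}$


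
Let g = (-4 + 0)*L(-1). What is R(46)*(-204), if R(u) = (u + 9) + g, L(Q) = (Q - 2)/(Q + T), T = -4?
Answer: -53652/5 ≈ -10730.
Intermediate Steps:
L(Q) = (-2 + Q)/(-4 + Q) (L(Q) = (Q - 2)/(Q - 4) = (-2 + Q)/(-4 + Q))
g = -12/5 (g = (-4 + 0)*((-2 - 1)/(-4 - 1)) = -4*(-3)/(-5) = -(-4)*(-3)/5 = -4*3/5 = -12/5 ≈ -2.4000)
R(u) = 33/5 + u (R(u) = (u + 9) - 12/5 = (9 + u) - 12/5 = 33/5 + u)
R(46)*(-204) = (33/5 + 46)*(-204) = (263/5)*(-204) = -53652/5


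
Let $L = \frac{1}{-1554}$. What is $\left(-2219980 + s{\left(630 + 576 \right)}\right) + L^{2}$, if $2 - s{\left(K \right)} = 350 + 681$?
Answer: $- \frac{5363550170243}{2414916} \approx -2.221 \cdot 10^{6}$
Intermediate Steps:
$s{\left(K \right)} = -1029$ ($s{\left(K \right)} = 2 - \left(350 + 681\right) = 2 - 1031 = -1029$)
$L = - \frac{1}{1554} \approx -0.0006435$
$\left(-2219980 + s{\left(630 + 576 \right)}\right) + L^{2} = \left(-2219980 - 1029\right) + \left(- \frac{1}{1554}\right)^{2} = -2221009 + \frac{1}{2414916} = - \frac{5363550170243}{2414916}$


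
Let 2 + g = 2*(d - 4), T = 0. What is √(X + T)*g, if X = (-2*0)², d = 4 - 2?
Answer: 0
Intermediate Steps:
d = 2
X = 0 (X = 0² = 0)
g = -6 (g = -2 + 2*(2 - 4) = -2 + 2*(-2) = -2 - 4 = -6)
√(X + T)*g = √(0 + 0)*(-6) = √0*(-6) = 0*(-6) = 0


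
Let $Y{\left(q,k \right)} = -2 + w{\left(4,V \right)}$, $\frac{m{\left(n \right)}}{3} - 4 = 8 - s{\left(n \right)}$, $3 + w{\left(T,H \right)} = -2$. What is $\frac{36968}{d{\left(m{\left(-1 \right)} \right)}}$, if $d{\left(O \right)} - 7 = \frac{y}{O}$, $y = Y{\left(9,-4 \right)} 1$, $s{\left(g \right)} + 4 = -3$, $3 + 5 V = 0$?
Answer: $\frac{263397}{49} \approx 5375.4$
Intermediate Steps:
$V = - \frac{3}{5}$ ($V = - \frac{3}{5} + \frac{1}{5} \cdot 0 = - \frac{3}{5} + 0 = - \frac{3}{5} \approx -0.6$)
$w{\left(T,H \right)} = -5$ ($w{\left(T,H \right)} = -3 - 2 = -5$)
$s{\left(g \right)} = -7$ ($s{\left(g \right)} = -4 - 3 = -7$)
$m{\left(n \right)} = 57$ ($m{\left(n \right)} = 12 + 3 \left(8 - -7\right) = 12 + 3 \left(8 + 7\right) = 12 + 3 \cdot 15 = 12 + 45 = 57$)
$Y{\left(q,k \right)} = -7$ ($Y{\left(q,k \right)} = -2 - 5 = -7$)
$y = -7$ ($y = \left(-7\right) 1 = -7$)
$d{\left(O \right)} = 7 - \frac{7}{O}$
$\frac{36968}{d{\left(m{\left(-1 \right)} \right)}} = \frac{36968}{7 - \frac{7}{57}} = \frac{36968}{\frac{392}{57}} = 36968 \cdot \frac{57}{392} = \frac{263397}{49}$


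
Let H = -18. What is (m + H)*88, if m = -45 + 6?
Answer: -5016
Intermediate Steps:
m = -39
(m + H)*88 = (-39 - 18)*88 = -57*88 = -5016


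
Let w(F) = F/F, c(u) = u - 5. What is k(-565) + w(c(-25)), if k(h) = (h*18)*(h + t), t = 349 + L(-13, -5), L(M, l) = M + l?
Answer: 2379781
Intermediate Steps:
c(u) = -5 + u
w(F) = 1
t = 331 (t = 349 + (-13 - 5) = 349 - 18 = 331)
k(h) = 18*h*(331 + h) (k(h) = (h*18)*(h + 331) = (18*h)*(331 + h) = 18*h*(331 + h))
k(-565) + w(c(-25)) = 18*(-565)*(331 - 565) + 1 = 18*(-565)*(-234) + 1 = 2379780 + 1 = 2379781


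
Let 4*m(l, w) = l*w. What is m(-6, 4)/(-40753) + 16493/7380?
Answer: 672183509/300757140 ≈ 2.2350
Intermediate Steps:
m(l, w) = l*w/4 (m(l, w) = (l*w)/4 = l*w/4)
m(-6, 4)/(-40753) + 16493/7380 = ((¼)*(-6)*4)/(-40753) + 16493/7380 = -6*(-1/40753) + 16493*(1/7380) = 6/40753 + 16493/7380 = 672183509/300757140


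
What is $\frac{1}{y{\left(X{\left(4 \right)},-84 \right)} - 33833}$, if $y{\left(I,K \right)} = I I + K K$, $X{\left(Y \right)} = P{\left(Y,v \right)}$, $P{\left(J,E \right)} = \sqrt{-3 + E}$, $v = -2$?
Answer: $- \frac{1}{26782} \approx -3.7339 \cdot 10^{-5}$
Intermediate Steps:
$X{\left(Y \right)} = i \sqrt{5}$ ($X{\left(Y \right)} = \sqrt{-3 - 2} = \sqrt{-5} = i \sqrt{5}$)
$y{\left(I,K \right)} = I^{2} + K^{2}$
$\frac{1}{y{\left(X{\left(4 \right)},-84 \right)} - 33833} = \frac{1}{\left(\left(i \sqrt{5}\right)^{2} + \left(-84\right)^{2}\right) - 33833} = \frac{1}{\left(-5 + 7056\right) - 33833} = \frac{1}{7051 - 33833} = \frac{1}{-26782} = - \frac{1}{26782}$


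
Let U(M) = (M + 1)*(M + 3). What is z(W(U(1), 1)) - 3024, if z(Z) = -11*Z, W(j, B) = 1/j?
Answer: -24203/8 ≈ -3025.4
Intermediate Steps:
U(M) = (1 + M)*(3 + M)
W(j, B) = 1/j
z(W(U(1), 1)) - 3024 = -11/(3 + 1² + 4*1) - 3024 = -11/(3 + 1 + 4) - 3024 = -11/8 - 3024 = -24203/8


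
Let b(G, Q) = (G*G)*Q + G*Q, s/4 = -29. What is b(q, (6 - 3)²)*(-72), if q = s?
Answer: -8644320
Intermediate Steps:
s = -116 (s = 4*(-29) = -116)
q = -116
b(G, Q) = G*Q + Q*G² (b(G, Q) = G²*Q + G*Q = Q*G² + G*Q = G*Q + Q*G²)
b(q, (6 - 3)²)*(-72) = -116*(6 - 3)²*(1 - 116)*(-72) = -116*3²*(-115)*(-72) = -116*9*(-115)*(-72) = 120060*(-72) = -8644320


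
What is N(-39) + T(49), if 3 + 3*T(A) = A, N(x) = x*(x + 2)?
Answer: 4375/3 ≈ 1458.3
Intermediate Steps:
N(x) = x*(2 + x)
T(A) = -1 + A/3
N(-39) + T(49) = -39*(2 - 39) + (-1 + (1/3)*49) = -39*(-37) + (-1 + 49/3) = 1443 + 46/3 = 4375/3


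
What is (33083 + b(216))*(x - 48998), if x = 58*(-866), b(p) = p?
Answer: -3304126574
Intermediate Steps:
x = -50228
(33083 + b(216))*(x - 48998) = (33083 + 216)*(-50228 - 48998) = 33299*(-99226) = -3304126574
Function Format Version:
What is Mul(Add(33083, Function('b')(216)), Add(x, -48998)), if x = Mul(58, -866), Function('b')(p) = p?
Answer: -3304126574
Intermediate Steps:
x = -50228
Mul(Add(33083, Function('b')(216)), Add(x, -48998)) = Mul(Add(33083, 216), Add(-50228, -48998)) = Mul(33299, -99226) = -3304126574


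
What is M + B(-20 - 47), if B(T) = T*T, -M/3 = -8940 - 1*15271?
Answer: 77122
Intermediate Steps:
M = 72633 (M = -3*(-8940 - 1*15271) = -3*(-8940 - 15271) = -3*(-24211) = 72633)
B(T) = T**2
M + B(-20 - 47) = 72633 + (-20 - 47)**2 = 72633 + (-67)**2 = 72633 + 4489 = 77122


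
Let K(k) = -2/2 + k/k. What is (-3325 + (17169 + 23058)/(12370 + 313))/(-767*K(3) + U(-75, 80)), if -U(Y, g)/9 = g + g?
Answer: 957517/415080 ≈ 2.3068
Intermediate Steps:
K(k) = 0 (K(k) = -2*½ + 1 = -1 + 1 = 0)
U(Y, g) = -18*g (U(Y, g) = -9*(g + g) = -18*g)
(-3325 + (17169 + 23058)/(12370 + 313))/(-767*K(3) + U(-75, 80)) = (-3325 + (17169 + 23058)/(12370 + 313))/(-767*0 - 18*80) = (-3325 + 40227/12683)/(0 - 1440) = (-3325 + 40227*(1/12683))/(-1440) = (-3325 + 3657/1153)*(-1/1440) = -3830068/1153*(-1/1440) = 957517/415080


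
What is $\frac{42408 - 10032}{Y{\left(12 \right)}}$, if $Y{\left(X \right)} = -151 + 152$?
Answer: $32376$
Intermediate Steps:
$Y{\left(X \right)} = 1$
$\frac{42408 - 10032}{Y{\left(12 \right)}} = \frac{42408 - 10032}{1} = \left(42408 - 10032\right) 1 = 32376 \cdot 1 = 32376$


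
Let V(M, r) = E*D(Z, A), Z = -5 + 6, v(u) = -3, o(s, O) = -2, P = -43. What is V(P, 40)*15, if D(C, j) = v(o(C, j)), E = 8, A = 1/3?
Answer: -360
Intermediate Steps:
A = 1/3 ≈ 0.33333
Z = 1
D(C, j) = -3
V(M, r) = -24 (V(M, r) = 8*(-3) = -24)
V(P, 40)*15 = -24*15 = -360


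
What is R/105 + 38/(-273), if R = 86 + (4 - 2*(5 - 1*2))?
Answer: 902/1365 ≈ 0.66081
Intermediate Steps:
R = 84 (R = 86 + (4 - 2*(5 - 2)) = 86 + (4 - 2*3) = 86 + (4 - 6) = 86 - 2 = 84)
R/105 + 38/(-273) = 84/105 + 38/(-273) = 84*(1/105) + 38*(-1/273) = ⅘ - 38/273 = 902/1365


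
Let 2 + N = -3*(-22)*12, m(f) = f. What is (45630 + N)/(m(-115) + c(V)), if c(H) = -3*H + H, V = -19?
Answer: -4220/7 ≈ -602.86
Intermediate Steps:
c(H) = -2*H
N = 790 (N = -2 - 3*(-22)*12 = -2 + 66*12 = -2 + 792 = 790)
(45630 + N)/(m(-115) + c(V)) = (45630 + 790)/(-115 - 2*(-19)) = 46420/(-115 + 38) = 46420/(-77) = 46420*(-1/77) = -4220/7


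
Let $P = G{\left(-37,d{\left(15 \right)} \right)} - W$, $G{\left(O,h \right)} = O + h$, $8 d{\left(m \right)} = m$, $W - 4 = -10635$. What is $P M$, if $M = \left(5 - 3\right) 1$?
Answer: $\frac{84767}{4} \approx 21192.0$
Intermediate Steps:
$W = -10631$ ($W = 4 - 10635 = -10631$)
$d{\left(m \right)} = \frac{m}{8}$
$M = 2$ ($M = 2 \cdot 1 = 2$)
$P = \frac{84767}{8}$ ($P = \left(-37 + \frac{1}{8} \cdot 15\right) - -10631 = \left(-37 + \frac{15}{8}\right) + 10631 = - \frac{281}{8} + 10631 = \frac{84767}{8} \approx 10596.0$)
$P M = \frac{84767}{8} \cdot 2 = \frac{84767}{4}$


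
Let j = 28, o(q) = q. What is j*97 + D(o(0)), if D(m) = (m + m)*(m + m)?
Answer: 2716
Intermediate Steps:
D(m) = 4*m² (D(m) = (2*m)*(2*m) = 4*m²)
j*97 + D(o(0)) = 28*97 + 4*0² = 2716 + 4*0 = 2716 + 0 = 2716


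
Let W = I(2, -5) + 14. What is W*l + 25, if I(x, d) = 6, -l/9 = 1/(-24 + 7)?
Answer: 605/17 ≈ 35.588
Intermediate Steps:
l = 9/17 (l = -9/(-24 + 7) = -9/(-17) = -9*(-1/17) = 9/17 ≈ 0.52941)
W = 20 (W = 6 + 14 = 20)
W*l + 25 = 20*(9/17) + 25 = 180/17 + 25 = 605/17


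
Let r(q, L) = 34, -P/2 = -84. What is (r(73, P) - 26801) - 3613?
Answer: -30380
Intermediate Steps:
P = 168 (P = -2*(-84) = 168)
(r(73, P) - 26801) - 3613 = (34 - 26801) - 3613 = -26767 - 3613 = -30380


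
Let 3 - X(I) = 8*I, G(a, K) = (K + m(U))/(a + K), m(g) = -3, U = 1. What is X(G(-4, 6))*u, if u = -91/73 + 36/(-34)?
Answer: 25749/1241 ≈ 20.749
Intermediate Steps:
G(a, K) = (-3 + K)/(K + a) (G(a, K) = (K - 3)/(a + K) = (-3 + K)/(K + a))
X(I) = 3 - 8*I
u = -2861/1241 (u = -91*1/73 + 36*(-1/34) = -91/73 - 18/17 = -2861/1241 ≈ -2.3054)
X(G(-4, 6))*u = (3 - 8*(-3 + 6)/(6 - 4))*(-2861/1241) = (3 - 8*3/2)*(-2861/1241) = (3 - 12)*(-2861/1241) = -9*(-2861/1241) = 25749/1241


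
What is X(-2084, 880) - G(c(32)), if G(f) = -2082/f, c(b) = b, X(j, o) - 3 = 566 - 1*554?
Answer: 1281/16 ≈ 80.063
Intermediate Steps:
X(j, o) = 15 (X(j, o) = 3 + (566 - 1*554) = 3 + (566 - 554) = 3 + 12 = 15)
X(-2084, 880) - G(c(32)) = 15 - (-2082)/32 = 15 - 1*(-1041/16) = 15 + 1041/16 = 1281/16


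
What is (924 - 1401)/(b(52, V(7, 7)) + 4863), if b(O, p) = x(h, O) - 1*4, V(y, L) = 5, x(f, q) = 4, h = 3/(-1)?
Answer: -159/1621 ≈ -0.098088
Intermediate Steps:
h = -3 (h = 3*(-1) = -3)
b(O, p) = 0 (b(O, p) = 4 - 1*4 = 4 - 4 = 0)
(924 - 1401)/(b(52, V(7, 7)) + 4863) = (924 - 1401)/(0 + 4863) = -477/4863 = -477*1/4863 = -159/1621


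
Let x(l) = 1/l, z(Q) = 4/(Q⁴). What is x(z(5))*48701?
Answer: 30438125/4 ≈ 7.6095e+6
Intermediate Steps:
z(Q) = 4/Q⁴
x(l) = 1/l
x(z(5))*48701 = 48701/(4/5⁴) = 48701/(4*(1/625)) = 48701/(4/625) = (625/4)*48701 = 30438125/4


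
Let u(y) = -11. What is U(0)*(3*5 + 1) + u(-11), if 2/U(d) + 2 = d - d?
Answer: -27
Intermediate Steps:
U(d) = -1 (U(d) = 2/(-2 + (d - d)) = 2/(-2 + 0) = 2/(-2) = 2*(-1/2) = -1)
U(0)*(3*5 + 1) + u(-11) = -(3*5 + 1) - 11 = -(15 + 1) - 11 = -1*16 - 11 = -16 - 11 = -27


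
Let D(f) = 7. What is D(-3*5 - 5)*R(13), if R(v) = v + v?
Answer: 182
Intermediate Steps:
R(v) = 2*v
D(-3*5 - 5)*R(13) = 7*(2*13) = 7*26 = 182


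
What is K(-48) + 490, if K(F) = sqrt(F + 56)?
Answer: 490 + 2*sqrt(2) ≈ 492.83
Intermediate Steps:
K(F) = sqrt(56 + F)
K(-48) + 490 = sqrt(56 - 48) + 490 = sqrt(8) + 490 = 2*sqrt(2) + 490 = 490 + 2*sqrt(2)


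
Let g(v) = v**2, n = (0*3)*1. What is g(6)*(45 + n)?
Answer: 1620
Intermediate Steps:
n = 0 (n = 0*1 = 0)
g(6)*(45 + n) = 6**2*(45 + 0) = 36*45 = 1620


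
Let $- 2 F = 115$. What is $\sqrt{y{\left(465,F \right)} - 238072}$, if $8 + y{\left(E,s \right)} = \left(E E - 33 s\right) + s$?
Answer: $i \sqrt{20015} \approx 141.47 i$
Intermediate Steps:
$F = - \frac{115}{2}$ ($F = \left(- \frac{1}{2}\right) 115 = - \frac{115}{2} \approx -57.5$)
$y{\left(E,s \right)} = -8 + E^{2} - 32 s$ ($y{\left(E,s \right)} = -8 + \left(\left(E E - 33 s\right) + s\right) = -8 + \left(\left(E^{2} - 33 s\right) + s\right) = -8 + \left(E^{2} - 32 s\right) = -8 + E^{2} - 32 s$)
$\sqrt{y{\left(465,F \right)} - 238072} = \sqrt{\left(-8 + 465^{2} - -1840\right) - 238072} = \sqrt{\left(-8 + 216225 + 1840\right) - 238072} = \sqrt{218057 - 238072} = \sqrt{-20015} = i \sqrt{20015}$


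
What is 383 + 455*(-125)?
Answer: -56492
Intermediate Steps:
383 + 455*(-125) = 383 - 56875 = -56492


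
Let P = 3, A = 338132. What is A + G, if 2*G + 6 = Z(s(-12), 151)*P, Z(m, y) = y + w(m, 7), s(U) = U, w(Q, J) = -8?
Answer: 676687/2 ≈ 3.3834e+5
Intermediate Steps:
Z(m, y) = -8 + y (Z(m, y) = y - 8 = -8 + y)
G = 423/2 (G = -3 + ((-8 + 151)*3)/2 = -3 + (143*3)/2 = -3 + (½)*429 = -3 + 429/2 = 423/2 ≈ 211.50)
A + G = 338132 + 423/2 = 676687/2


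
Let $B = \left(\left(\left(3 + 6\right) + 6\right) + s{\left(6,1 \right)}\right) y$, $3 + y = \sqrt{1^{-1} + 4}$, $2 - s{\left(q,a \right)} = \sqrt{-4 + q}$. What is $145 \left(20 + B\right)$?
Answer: $2900 - 145 \left(3 - \sqrt{5}\right) \left(17 - \sqrt{2}\right) \approx 1173.6$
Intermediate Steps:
$s{\left(q,a \right)} = 2 - \sqrt{-4 + q}$
$y = -3 + \sqrt{5}$ ($y = -3 + \sqrt{1^{-1} + 4} = -3 + \sqrt{1 + 4} = -3 + \sqrt{5} \approx -0.76393$)
$B = \left(-3 + \sqrt{5}\right) \left(17 - \sqrt{2}\right)$ ($B = \left(\left(\left(3 + 6\right) + 6\right) + \left(2 - \sqrt{-4 + 6}\right)\right) \left(-3 + \sqrt{5}\right) = \left(\left(9 + 6\right) + \left(2 - \sqrt{2}\right)\right) \left(-3 + \sqrt{5}\right) = \left(15 + \left(2 - \sqrt{2}\right)\right) \left(-3 + \sqrt{5}\right) = \left(17 - \sqrt{2}\right) \left(-3 + \sqrt{5}\right) = \left(-3 + \sqrt{5}\right) \left(17 - \sqrt{2}\right) \approx -11.906$)
$145 \left(20 + B\right) = 145 \left(20 - \left(3 - \sqrt{5}\right) \left(17 - \sqrt{2}\right)\right) = 2900 - 145 \left(3 - \sqrt{5}\right) \left(17 - \sqrt{2}\right)$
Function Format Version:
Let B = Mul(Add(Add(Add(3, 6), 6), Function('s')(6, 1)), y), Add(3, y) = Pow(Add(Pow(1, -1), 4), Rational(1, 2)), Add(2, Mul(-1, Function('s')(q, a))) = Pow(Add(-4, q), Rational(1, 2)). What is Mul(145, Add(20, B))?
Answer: Add(2900, Mul(-145, Add(3, Mul(-1, Pow(5, Rational(1, 2)))), Add(17, Mul(-1, Pow(2, Rational(1, 2)))))) ≈ 1173.6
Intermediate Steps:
Function('s')(q, a) = Add(2, Mul(-1, Pow(Add(-4, q), Rational(1, 2))))
y = Add(-3, Pow(5, Rational(1, 2))) (y = Add(-3, Pow(Add(Pow(1, -1), 4), Rational(1, 2))) = Add(-3, Pow(Add(1, 4), Rational(1, 2))) = Add(-3, Pow(5, Rational(1, 2))) ≈ -0.76393)
B = Mul(Add(-3, Pow(5, Rational(1, 2))), Add(17, Mul(-1, Pow(2, Rational(1, 2))))) (B = Mul(Add(Add(Add(3, 6), 6), Add(2, Mul(-1, Pow(Add(-4, 6), Rational(1, 2))))), Add(-3, Pow(5, Rational(1, 2)))) = Mul(Add(Add(9, 6), Add(2, Mul(-1, Pow(2, Rational(1, 2))))), Add(-3, Pow(5, Rational(1, 2)))) = Mul(Add(15, Add(2, Mul(-1, Pow(2, Rational(1, 2))))), Add(-3, Pow(5, Rational(1, 2)))) = Mul(Add(17, Mul(-1, Pow(2, Rational(1, 2)))), Add(-3, Pow(5, Rational(1, 2)))) = Mul(Add(-3, Pow(5, Rational(1, 2))), Add(17, Mul(-1, Pow(2, Rational(1, 2))))) ≈ -11.906)
Mul(145, Add(20, B)) = Mul(145, Add(20, Mul(-1, Add(3, Mul(-1, Pow(5, Rational(1, 2)))), Add(17, Mul(-1, Pow(2, Rational(1, 2))))))) = Add(2900, Mul(-145, Add(3, Mul(-1, Pow(5, Rational(1, 2)))), Add(17, Mul(-1, Pow(2, Rational(1, 2))))))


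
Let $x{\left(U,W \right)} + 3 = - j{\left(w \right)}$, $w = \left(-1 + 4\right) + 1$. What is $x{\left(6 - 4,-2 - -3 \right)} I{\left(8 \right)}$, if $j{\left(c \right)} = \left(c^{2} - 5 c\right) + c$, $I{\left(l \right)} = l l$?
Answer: $-192$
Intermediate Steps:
$w = 4$ ($w = 3 + 1 = 4$)
$I{\left(l \right)} = l^{2}$
$j{\left(c \right)} = c^{2} - 4 c$
$x{\left(U,W \right)} = -3$ ($x{\left(U,W \right)} = -3 - 4 \left(-4 + 4\right) = -3 - 4 \cdot 0 = -3 - 0 = -3 + 0 = -3$)
$x{\left(6 - 4,-2 - -3 \right)} I{\left(8 \right)} = - 3 \cdot 8^{2} = \left(-3\right) 64 = -192$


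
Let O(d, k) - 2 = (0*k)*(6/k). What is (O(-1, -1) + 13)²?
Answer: 225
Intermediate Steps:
O(d, k) = 2 (O(d, k) = 2 + (0*k)*(6/k) = 2 + 0*(6/k) = 2 + 0 = 2)
(O(-1, -1) + 13)² = (2 + 13)² = 15² = 225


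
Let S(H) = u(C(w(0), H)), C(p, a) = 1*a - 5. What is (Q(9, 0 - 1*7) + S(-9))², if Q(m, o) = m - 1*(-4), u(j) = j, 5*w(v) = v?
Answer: 1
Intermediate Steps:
w(v) = v/5
C(p, a) = -5 + a (C(p, a) = a - 5 = -5 + a)
Q(m, o) = 4 + m (Q(m, o) = m + 4 = 4 + m)
S(H) = -5 + H
(Q(9, 0 - 1*7) + S(-9))² = ((4 + 9) + (-5 - 9))² = (13 - 14)² = (-1)² = 1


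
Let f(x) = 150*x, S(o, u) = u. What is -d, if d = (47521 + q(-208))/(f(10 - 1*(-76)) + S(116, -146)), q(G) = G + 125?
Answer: -23719/6377 ≈ -3.7195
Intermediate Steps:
q(G) = 125 + G
d = 23719/6377 (d = (47521 + (125 - 208))/(150*(10 - 1*(-76)) - 146) = (47521 - 83)/(150*(10 + 76) - 146) = 47438/(150*86 - 146) = 47438/(12900 - 146) = 47438/12754 = 47438*(1/12754) = 23719/6377 ≈ 3.7195)
-d = -1*23719/6377 = -23719/6377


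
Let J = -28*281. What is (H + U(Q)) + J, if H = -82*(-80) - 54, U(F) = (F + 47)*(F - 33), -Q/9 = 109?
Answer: 945714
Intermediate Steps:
Q = -981 (Q = -9*109 = -981)
U(F) = (-33 + F)*(47 + F) (U(F) = (47 + F)*(-33 + F) = (-33 + F)*(47 + F))
J = -7868
H = 6506 (H = 6560 - 54 = 6506)
(H + U(Q)) + J = (6506 + (-1551 + (-981)² + 14*(-981))) - 7868 = (6506 + (-1551 + 962361 - 13734)) - 7868 = (6506 + 947076) - 7868 = 953582 - 7868 = 945714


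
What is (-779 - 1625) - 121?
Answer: -2525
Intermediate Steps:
(-779 - 1625) - 121 = -2404 - 121 = -2525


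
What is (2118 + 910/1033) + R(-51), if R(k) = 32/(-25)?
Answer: 54687044/25825 ≈ 2117.6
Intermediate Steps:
R(k) = -32/25 (R(k) = 32*(-1/25) = -32/25)
(2118 + 910/1033) + R(-51) = (2118 + 910/1033) - 32/25 = 2188804/1033 - 32/25 = 54687044/25825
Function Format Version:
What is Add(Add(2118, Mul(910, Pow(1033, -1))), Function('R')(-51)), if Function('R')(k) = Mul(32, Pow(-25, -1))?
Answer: Rational(54687044, 25825) ≈ 2117.6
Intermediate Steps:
Function('R')(k) = Rational(-32, 25) (Function('R')(k) = Mul(32, Rational(-1, 25)) = Rational(-32, 25))
Add(Add(2118, Mul(910, Pow(1033, -1))), Function('R')(-51)) = Add(Add(2118, Mul(910, Pow(1033, -1))), Rational(-32, 25)) = Add(Add(2118, Mul(910, Rational(1, 1033))), Rational(-32, 25)) = Add(Add(2118, Rational(910, 1033)), Rational(-32, 25)) = Add(Rational(2188804, 1033), Rational(-32, 25)) = Rational(54687044, 25825)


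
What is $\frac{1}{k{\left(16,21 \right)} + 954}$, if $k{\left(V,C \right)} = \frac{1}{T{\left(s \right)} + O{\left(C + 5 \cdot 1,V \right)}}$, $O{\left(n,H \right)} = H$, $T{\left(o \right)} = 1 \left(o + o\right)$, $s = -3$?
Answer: $\frac{10}{9541} \approx 0.0010481$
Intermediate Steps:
$T{\left(o \right)} = 2 o$ ($T{\left(o \right)} = 1 \cdot 2 o = 2 o$)
$k{\left(V,C \right)} = \frac{1}{-6 + V}$ ($k{\left(V,C \right)} = \frac{1}{2 \left(-3\right) + V} = \frac{1}{-6 + V}$)
$\frac{1}{k{\left(16,21 \right)} + 954} = \frac{1}{\frac{1}{-6 + 16} + 954} = \frac{1}{\frac{1}{10} + 954} = \frac{1}{\frac{9541}{10}} = \frac{10}{9541}$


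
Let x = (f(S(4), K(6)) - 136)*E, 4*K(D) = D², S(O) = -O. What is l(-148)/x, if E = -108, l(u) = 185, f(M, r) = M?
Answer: 37/3024 ≈ 0.012235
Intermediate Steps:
K(D) = D²/4
x = 15120 (x = (-1*4 - 136)*(-108) = (-4 - 136)*(-108) = -140*(-108) = 15120)
l(-148)/x = 185/15120 = 185*(1/15120) = 37/3024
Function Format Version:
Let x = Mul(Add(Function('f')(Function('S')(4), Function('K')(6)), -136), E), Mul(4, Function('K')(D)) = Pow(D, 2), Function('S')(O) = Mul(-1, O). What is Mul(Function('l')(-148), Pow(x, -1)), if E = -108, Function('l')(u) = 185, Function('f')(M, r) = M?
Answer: Rational(37, 3024) ≈ 0.012235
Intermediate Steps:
Function('K')(D) = Mul(Rational(1, 4), Pow(D, 2))
x = 15120 (x = Mul(Add(Mul(-1, 4), -136), -108) = Mul(Add(-4, -136), -108) = Mul(-140, -108) = 15120)
Mul(Function('l')(-148), Pow(x, -1)) = Mul(185, Pow(15120, -1)) = Mul(185, Rational(1, 15120)) = Rational(37, 3024)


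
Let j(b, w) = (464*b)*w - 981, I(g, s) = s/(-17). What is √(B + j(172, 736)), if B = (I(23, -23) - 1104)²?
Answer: 2*√4331643087/17 ≈ 7743.0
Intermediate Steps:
I(g, s) = -s/17 (I(g, s) = s*(-1/17) = -s/17)
j(b, w) = -981 + 464*b*w (j(b, w) = 464*b*w - 981 = -981 + 464*b*w)
B = 351375025/289 (B = (-1/17*(-23) - 1104)² = (23/17 - 1104)² = (-18745/17)² = 351375025/289 ≈ 1.2158e+6)
√(B + j(172, 736)) = √(351375025/289 + (-981 + 464*172*736)) = √(351375025/289 + (-981 + 58738688)) = √(351375025/289 + 58737707) = √(17326572348/289) = 2*√4331643087/17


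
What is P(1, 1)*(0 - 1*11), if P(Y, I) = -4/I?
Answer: 44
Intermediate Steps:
P(1, 1)*(0 - 1*11) = (-4/1)*(0 - 1*11) = (-4*1)*(0 - 11) = -4*(-11) = 44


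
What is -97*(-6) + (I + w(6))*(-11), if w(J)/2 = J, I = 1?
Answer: 439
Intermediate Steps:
w(J) = 2*J
-97*(-6) + (I + w(6))*(-11) = -97*(-6) + (1 + 2*6)*(-11) = 582 + (1 + 12)*(-11) = 582 + 13*(-11) = 582 - 143 = 439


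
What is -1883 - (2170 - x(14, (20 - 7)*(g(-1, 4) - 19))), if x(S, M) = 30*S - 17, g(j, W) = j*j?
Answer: -3650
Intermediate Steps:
g(j, W) = j²
x(S, M) = -17 + 30*S
-1883 - (2170 - x(14, (20 - 7)*(g(-1, 4) - 19))) = -1883 - (2170 - (-17 + 30*14)) = -1883 - (2170 - (-17 + 420)) = -1883 - (2170 - 1*403) = -1883 - (2170 - 403) = -1883 - 1*1767 = -1883 - 1767 = -3650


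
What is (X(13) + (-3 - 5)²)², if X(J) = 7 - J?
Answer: 3364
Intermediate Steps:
(X(13) + (-3 - 5)²)² = ((7 - 1*13) + (-3 - 5)²)² = ((7 - 13) + (-8)²)² = (-6 + 64)² = 58² = 3364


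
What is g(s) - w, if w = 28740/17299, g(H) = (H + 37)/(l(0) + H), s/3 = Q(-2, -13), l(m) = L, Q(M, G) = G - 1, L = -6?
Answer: -1293025/830352 ≈ -1.5572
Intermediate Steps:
Q(M, G) = -1 + G
l(m) = -6
s = -42 (s = 3*(-1 - 13) = 3*(-14) = -42)
g(H) = (37 + H)/(-6 + H) (g(H) = (H + 37)/(-6 + H) = (37 + H)/(-6 + H))
w = 28740/17299 (w = 28740*(1/17299) = 28740/17299 ≈ 1.6614)
g(s) - w = (37 - 42)/(-6 - 42) - 1*28740/17299 = -5/(-48) - 28740/17299 = -1/48*(-5) - 28740/17299 = 5/48 - 28740/17299 = -1293025/830352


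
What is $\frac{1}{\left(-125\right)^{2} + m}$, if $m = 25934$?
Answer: $\frac{1}{41559} \approx 2.4062 \cdot 10^{-5}$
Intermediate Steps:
$\frac{1}{\left(-125\right)^{2} + m} = \frac{1}{\left(-125\right)^{2} + 25934} = \frac{1}{15625 + 25934} = \frac{1}{41559}$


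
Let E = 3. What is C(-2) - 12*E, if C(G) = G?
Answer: -38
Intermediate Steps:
C(-2) - 12*E = -2 - 12*3 = -2 - 36 = -38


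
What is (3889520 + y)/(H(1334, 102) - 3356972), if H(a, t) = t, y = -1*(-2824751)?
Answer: -6714271/3356870 ≈ -2.0002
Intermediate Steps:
y = 2824751
(3889520 + y)/(H(1334, 102) - 3356972) = (3889520 + 2824751)/(102 - 3356972) = 6714271/(-3356870) = 6714271*(-1/3356870) = -6714271/3356870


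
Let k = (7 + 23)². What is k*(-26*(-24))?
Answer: 561600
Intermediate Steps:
k = 900 (k = 30² = 900)
k*(-26*(-24)) = 900*(-26*(-24)) = 900*624 = 561600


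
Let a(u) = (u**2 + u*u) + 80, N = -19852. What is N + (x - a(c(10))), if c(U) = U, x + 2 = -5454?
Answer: -25588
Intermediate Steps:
x = -5456 (x = -2 - 5454 = -5456)
a(u) = 80 + 2*u**2 (a(u) = (u**2 + u**2) + 80 = 2*u**2 + 80 = 80 + 2*u**2)
N + (x - a(c(10))) = -19852 + (-5456 - (80 + 2*10**2)) = -19852 + (-5456 - (80 + 2*100)) = -19852 + (-5456 - (80 + 200)) = -19852 + (-5456 - 1*280) = -19852 + (-5456 - 280) = -19852 - 5736 = -25588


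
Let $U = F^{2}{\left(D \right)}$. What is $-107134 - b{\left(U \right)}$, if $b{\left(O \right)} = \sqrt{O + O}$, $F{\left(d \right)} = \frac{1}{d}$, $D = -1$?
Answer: $-107134 - \sqrt{2} \approx -1.0714 \cdot 10^{5}$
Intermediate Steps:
$U = 1$ ($U = \left(\frac{1}{-1}\right)^{2} = \left(-1\right)^{2} = 1$)
$b{\left(O \right)} = \sqrt{2} \sqrt{O}$ ($b{\left(O \right)} = \sqrt{2 O} = \sqrt{2} \sqrt{O}$)
$-107134 - b{\left(U \right)} = -107134 - \sqrt{2} \sqrt{1} = -107134 - \sqrt{2} \cdot 1 = -107134 - \sqrt{2}$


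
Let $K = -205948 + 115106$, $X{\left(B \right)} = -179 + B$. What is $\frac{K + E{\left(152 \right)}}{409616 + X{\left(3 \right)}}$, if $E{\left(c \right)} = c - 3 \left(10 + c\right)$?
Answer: $- \frac{3799}{17060} \approx -0.22268$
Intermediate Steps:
$K = -90842$
$E{\left(c \right)} = -30 - 2 c$ ($E{\left(c \right)} = c - \left(30 + 3 c\right) = -30 - 2 c$)
$\frac{K + E{\left(152 \right)}}{409616 + X{\left(3 \right)}} = \frac{-90842 - 334}{409616 + \left(-179 + 3\right)} = \frac{-90842 - 334}{409616 - 176} = \frac{-90842 - 334}{409440} = \left(-91176\right) \frac{1}{409440} = - \frac{3799}{17060}$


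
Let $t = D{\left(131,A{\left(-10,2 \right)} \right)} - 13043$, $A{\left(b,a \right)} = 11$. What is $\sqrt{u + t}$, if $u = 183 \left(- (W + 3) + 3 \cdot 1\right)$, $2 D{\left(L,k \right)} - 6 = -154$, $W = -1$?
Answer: $i \sqrt{12934} \approx 113.73 i$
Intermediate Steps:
$D{\left(L,k \right)} = -74$ ($D{\left(L,k \right)} = 3 + \frac{1}{2} \left(-154\right) = 3 - 77 = -74$)
$t = -13117$ ($t = -74 - 13043 = -13117$)
$u = 183$ ($u = 183 \left(- (-1 + 3) + 3 \cdot 1\right) = 183 \left(\left(-1\right) 2 + 3\right) = 183 \left(-2 + 3\right) = 183 \cdot 1 = 183$)
$\sqrt{u + t} = \sqrt{183 - 13117} = \sqrt{-12934} = i \sqrt{12934}$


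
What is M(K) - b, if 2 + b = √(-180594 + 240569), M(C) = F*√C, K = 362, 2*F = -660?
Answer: 2 - 330*√362 - 5*√2399 ≈ -6521.6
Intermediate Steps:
F = -330 (F = (½)*(-660) = -330)
M(C) = -330*√C
b = -2 + 5*√2399 (b = -2 + √(-180594 + 240569) = -2 + √59975 = -2 + 5*√2399 ≈ 242.90)
M(K) - b = -330*√362 - (-2 + 5*√2399) = -330*√362 + (2 - 5*√2399) = 2 - 330*√362 - 5*√2399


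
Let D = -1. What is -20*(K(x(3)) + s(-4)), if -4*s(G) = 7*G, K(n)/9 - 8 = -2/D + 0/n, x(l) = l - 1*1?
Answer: -1940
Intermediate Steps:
x(l) = -1 + l (x(l) = l - 1 = -1 + l)
K(n) = 90 (K(n) = 72 + 9*(-2/(-1) + 0/n) = 72 + 9*(-2*(-1) + 0) = 72 + 9*(2 + 0) = 72 + 9*2 = 72 + 18 = 90)
s(G) = -7*G/4
-20*(K(x(3)) + s(-4)) = -20*(90 - 7/4*(-4)) = -20*(90 + 7) = -20*97 = -1940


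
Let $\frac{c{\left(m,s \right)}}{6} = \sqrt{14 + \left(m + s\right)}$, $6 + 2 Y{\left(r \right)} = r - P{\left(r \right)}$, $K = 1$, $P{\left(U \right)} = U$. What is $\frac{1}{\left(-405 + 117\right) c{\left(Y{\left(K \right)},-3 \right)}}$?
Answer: $- \frac{\sqrt{2}}{6912} \approx -0.0002046$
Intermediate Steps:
$Y{\left(r \right)} = -3$ ($Y{\left(r \right)} = -3 + \frac{r - r}{2} = -3 + \frac{1}{2} \cdot 0 = -3 + 0 = -3$)
$c{\left(m,s \right)} = 6 \sqrt{14 + m + s}$ ($c{\left(m,s \right)} = 6 \sqrt{14 + \left(m + s\right)} = 6 \sqrt{14 + m + s}$)
$\frac{1}{\left(-405 + 117\right) c{\left(Y{\left(K \right)},-3 \right)}} = \frac{1}{\left(-405 + 117\right) 6 \sqrt{14 - 3 - 3}} = \frac{1}{\left(-288\right) 6 \sqrt{8}} = - \frac{1}{288 \cdot 6 \cdot 2 \sqrt{2}} = - \frac{1}{288 \cdot 12 \sqrt{2}} = - \frac{\frac{1}{24} \sqrt{2}}{288} = - \frac{\sqrt{2}}{6912}$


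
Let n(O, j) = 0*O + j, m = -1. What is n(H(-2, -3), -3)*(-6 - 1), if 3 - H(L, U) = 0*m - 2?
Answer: 21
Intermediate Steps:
H(L, U) = 5 (H(L, U) = 3 - (0*(-1) - 2) = 3 - (0 - 2) = 3 - 1*(-2) = 3 + 2 = 5)
n(O, j) = j (n(O, j) = 0 + j = j)
n(H(-2, -3), -3)*(-6 - 1) = -3*(-6 - 1) = -3*(-7) = 21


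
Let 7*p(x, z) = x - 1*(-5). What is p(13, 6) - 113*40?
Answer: -31622/7 ≈ -4517.4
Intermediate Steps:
p(x, z) = 5/7 + x/7 (p(x, z) = (x - 1*(-5))/7 = (x + 5)/7 = (5 + x)/7 = 5/7 + x/7)
p(13, 6) - 113*40 = (5/7 + (⅐)*13) - 113*40 = (5/7 + 13/7) - 4520 = 18/7 - 4520 = -31622/7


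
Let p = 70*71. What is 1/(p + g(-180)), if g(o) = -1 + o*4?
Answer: 1/4249 ≈ 0.00023535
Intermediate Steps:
p = 4970
g(o) = -1 + 4*o
1/(p + g(-180)) = 1/(4970 + (-1 + 4*(-180))) = 1/(4970 + (-1 - 720)) = 1/(4970 - 721) = 1/4249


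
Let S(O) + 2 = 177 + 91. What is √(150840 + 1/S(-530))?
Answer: √10672835306/266 ≈ 388.38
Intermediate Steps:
S(O) = 266 (S(O) = -2 + (177 + 91) = -2 + 268 = 266)
√(150840 + 1/S(-530)) = √(150840 + 1/266) = √(40123441/266) = √10672835306/266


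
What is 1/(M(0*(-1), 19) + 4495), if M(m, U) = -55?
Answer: 1/4440 ≈ 0.00022523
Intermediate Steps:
1/(M(0*(-1), 19) + 4495) = 1/(-55 + 4495) = 1/4440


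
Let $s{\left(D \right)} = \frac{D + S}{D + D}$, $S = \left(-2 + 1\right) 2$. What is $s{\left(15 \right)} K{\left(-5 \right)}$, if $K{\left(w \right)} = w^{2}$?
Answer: $\frac{65}{6} \approx 10.833$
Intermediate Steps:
$S = -2$ ($S = \left(-1\right) 2 = -2$)
$s{\left(D \right)} = \frac{-2 + D}{2 D}$ ($s{\left(D \right)} = \frac{D - 2}{D + D} = \frac{-2 + D}{2 D}$)
$s{\left(15 \right)} K{\left(-5 \right)} = \frac{-2 + 15}{2 \cdot 15} \left(-5\right)^{2} = \frac{1}{2} \cdot \frac{1}{15} \cdot 13 \cdot 25 = \frac{13}{30} \cdot 25 = \frac{65}{6}$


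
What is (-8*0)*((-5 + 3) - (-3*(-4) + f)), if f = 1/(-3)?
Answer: 0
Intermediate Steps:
f = -⅓ ≈ -0.33333
(-8*0)*((-5 + 3) - (-3*(-4) + f)) = (-8*0)*((-5 + 3) - (-3*(-4) - ⅓)) = 0*(-2 - (12 - ⅓)) = 0*(-2 - 1*35/3) = 0*(-2 - 35/3) = 0*(-41/3) = 0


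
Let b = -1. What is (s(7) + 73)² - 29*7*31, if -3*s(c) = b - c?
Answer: -5108/9 ≈ -567.56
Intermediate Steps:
s(c) = ⅓ + c/3 (s(c) = -(-1 - c)/3 = ⅓ + c/3)
(s(7) + 73)² - 29*7*31 = ((⅓ + (⅓)*7) + 73)² - 29*7*31 = ((⅓ + 7/3) + 73)² - 203*31 = (8/3 + 73)² - 6293 = (227/3)² - 6293 = 51529/9 - 6293 = -5108/9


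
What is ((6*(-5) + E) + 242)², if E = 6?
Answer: 47524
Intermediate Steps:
((6*(-5) + E) + 242)² = ((6*(-5) + 6) + 242)² = ((-30 + 6) + 242)² = (-24 + 242)² = 218² = 47524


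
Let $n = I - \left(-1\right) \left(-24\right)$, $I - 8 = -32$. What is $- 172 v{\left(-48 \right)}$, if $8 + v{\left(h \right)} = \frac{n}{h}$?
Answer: $1204$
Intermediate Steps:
$I = -24$ ($I = 8 - 32 = -24$)
$n = -48$ ($n = -24 - \left(-1\right) \left(-24\right) = -24 - 24 = -48$)
$v{\left(h \right)} = -8 - \frac{48}{h}$
$- 172 v{\left(-48 \right)} = - 172 \left(-8 - \frac{48}{-48}\right) = - 172 \left(-8 - -1\right) = - 172 \left(-8 + 1\right) = \left(-172\right) \left(-7\right) = 1204$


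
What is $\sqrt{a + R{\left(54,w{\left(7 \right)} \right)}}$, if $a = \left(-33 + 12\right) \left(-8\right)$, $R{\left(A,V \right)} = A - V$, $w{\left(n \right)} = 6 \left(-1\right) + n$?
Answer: $\sqrt{221} \approx 14.866$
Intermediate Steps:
$w{\left(n \right)} = -6 + n$
$a = 168$ ($a = \left(-21\right) \left(-8\right) = 168$)
$\sqrt{a + R{\left(54,w{\left(7 \right)} \right)}} = \sqrt{168 + \left(54 - \left(-6 + 7\right)\right)} = \sqrt{168 + \left(54 - 1\right)} = \sqrt{168 + 53} = \sqrt{221}$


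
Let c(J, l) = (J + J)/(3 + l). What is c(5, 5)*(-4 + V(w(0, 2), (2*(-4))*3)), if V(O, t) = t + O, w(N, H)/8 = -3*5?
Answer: -185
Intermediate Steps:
c(J, l) = 2*J/(3 + l) (c(J, l) = (2*J)/(3 + l) = 2*J/(3 + l))
w(N, H) = -120 (w(N, H) = 8*(-3*5) = 8*(-15) = -120)
V(O, t) = O + t
c(5, 5)*(-4 + V(w(0, 2), (2*(-4))*3)) = (2*5/(3 + 5))*(-4 + (-120 + (2*(-4))*3)) = (2*5/8)*(-4 + (-120 - 8*3)) = (2*5*(⅛))*(-4 + (-120 - 24)) = 5*(-4 - 144)/4 = (5/4)*(-148) = -185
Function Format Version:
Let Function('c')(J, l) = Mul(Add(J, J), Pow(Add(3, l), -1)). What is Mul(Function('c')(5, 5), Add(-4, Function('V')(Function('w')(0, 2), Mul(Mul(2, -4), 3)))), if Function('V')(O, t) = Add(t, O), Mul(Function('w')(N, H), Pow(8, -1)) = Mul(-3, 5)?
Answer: -185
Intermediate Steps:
Function('c')(J, l) = Mul(2, J, Pow(Add(3, l), -1)) (Function('c')(J, l) = Mul(Mul(2, J), Pow(Add(3, l), -1)) = Mul(2, J, Pow(Add(3, l), -1)))
Function('w')(N, H) = -120 (Function('w')(N, H) = Mul(8, Mul(-3, 5)) = Mul(8, -15) = -120)
Function('V')(O, t) = Add(O, t)
Mul(Function('c')(5, 5), Add(-4, Function('V')(Function('w')(0, 2), Mul(Mul(2, -4), 3)))) = Mul(Mul(2, 5, Pow(Add(3, 5), -1)), Add(-4, Add(-120, Mul(Mul(2, -4), 3)))) = Mul(Mul(2, 5, Pow(8, -1)), Add(-4, Add(-120, Mul(-8, 3)))) = Mul(Mul(2, 5, Rational(1, 8)), Add(-4, Add(-120, -24))) = Mul(Rational(5, 4), Add(-4, -144)) = Mul(Rational(5, 4), -148) = -185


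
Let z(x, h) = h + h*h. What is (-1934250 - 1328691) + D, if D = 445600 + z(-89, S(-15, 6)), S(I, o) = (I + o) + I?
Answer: -2816789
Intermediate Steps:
S(I, o) = o + 2*I
z(x, h) = h + h**2
D = 446152 (D = 445600 + (6 + 2*(-15))*(1 + (6 + 2*(-15))) = 445600 + (6 - 30)*(1 + (6 - 30)) = 445600 - 24*(1 - 24) = 445600 - 24*(-23) = 445600 + 552 = 446152)
(-1934250 - 1328691) + D = (-1934250 - 1328691) + 446152 = -3262941 + 446152 = -2816789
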